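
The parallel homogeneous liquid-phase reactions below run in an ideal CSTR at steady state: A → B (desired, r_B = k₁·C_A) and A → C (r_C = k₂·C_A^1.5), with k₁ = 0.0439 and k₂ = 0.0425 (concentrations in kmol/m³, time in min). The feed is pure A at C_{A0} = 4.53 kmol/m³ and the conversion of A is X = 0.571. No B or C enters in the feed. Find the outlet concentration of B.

Exit C_A = C_{A0}(1−X) = 4.53×0.429 = 1.943 kmol/m³.
Rates in a CSTR are evaluated at the outlet concentration: r_B = 0.0439×1.943 = 0.08531, r_C = 0.0425×1.943^1.5 = 0.1151.
Fraction of consumed A going to B: r_B/(r_B+r_C) = 0.4256.
C_B = 0.4256·C_{A0}·X = 0.4256×4.53×0.571 = 1.10 kmol/m³.

1.10 kmol/m³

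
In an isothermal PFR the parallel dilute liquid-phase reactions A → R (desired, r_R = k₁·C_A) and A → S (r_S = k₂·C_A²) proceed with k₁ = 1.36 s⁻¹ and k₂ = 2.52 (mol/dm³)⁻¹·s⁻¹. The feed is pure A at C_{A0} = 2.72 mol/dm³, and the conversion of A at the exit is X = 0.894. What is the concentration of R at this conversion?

C_A = C_{A0}(1−X) = 0.2883 mol/dm³.
Along a PFR/batch, dC_R/dC_A = −r_R/(r_R+r_S) = −k₁/(k₁+k₂·C_A).
Integrating from C_{A0} to C_A: C_R = (1.36/2.52)·ln[(1.36+2.52·2.72)/(1.36+2.52·0.288)] = 0.5397·ln(8.214/2.087) = 0.7396 mol/dm³.

0.740 mol/dm³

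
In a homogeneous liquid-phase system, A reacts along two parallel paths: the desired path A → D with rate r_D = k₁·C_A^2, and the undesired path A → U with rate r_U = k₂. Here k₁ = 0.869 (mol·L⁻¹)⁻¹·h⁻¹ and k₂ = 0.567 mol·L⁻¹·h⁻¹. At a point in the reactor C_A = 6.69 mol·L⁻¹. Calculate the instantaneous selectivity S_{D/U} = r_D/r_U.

S_{D/U} = r_D/r_U = (k₁·C_A^2)/(k₂) = (k₁/k₂)·C_A^2.
= (0.869×6.690^2) / (0.567) = 38.89/0.5670 = 68.6.
Since the desired path is higher order in A, keeping C_A high (PFR or concentrated feed) favours D.

68.6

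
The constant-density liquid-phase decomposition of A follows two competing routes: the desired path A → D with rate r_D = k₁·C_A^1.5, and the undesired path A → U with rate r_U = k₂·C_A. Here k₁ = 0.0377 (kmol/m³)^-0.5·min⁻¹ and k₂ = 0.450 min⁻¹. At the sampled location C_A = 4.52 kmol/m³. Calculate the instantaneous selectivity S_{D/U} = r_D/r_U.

S_{D/U} = r_D/r_U = (k₁·C_A^1.5)/(k₂·C_A) = (k₁/k₂)·C_A^0.5.
= (0.0377×4.520^1.5) / (0.450×4.520) = 0.3623/2.034 = 0.178.
Since the desired path is higher order in A, keeping C_A high (PFR or concentrated feed) favours D.

0.178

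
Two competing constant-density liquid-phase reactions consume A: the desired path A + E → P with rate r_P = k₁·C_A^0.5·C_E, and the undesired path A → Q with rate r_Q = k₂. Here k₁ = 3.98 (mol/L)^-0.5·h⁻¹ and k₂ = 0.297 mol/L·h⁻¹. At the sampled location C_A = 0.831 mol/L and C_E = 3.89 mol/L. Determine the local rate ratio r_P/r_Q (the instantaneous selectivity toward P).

47.5

S_{P/Q} = r_P/r_Q = (k₁·C_A^0.5·C_E)/(k₂) = (k₁/k₂)·C_A^0.5·C_E.
= (3.98×0.8310^0.5×3.890) / (0.297) = 14.11/0.2970 = 47.5.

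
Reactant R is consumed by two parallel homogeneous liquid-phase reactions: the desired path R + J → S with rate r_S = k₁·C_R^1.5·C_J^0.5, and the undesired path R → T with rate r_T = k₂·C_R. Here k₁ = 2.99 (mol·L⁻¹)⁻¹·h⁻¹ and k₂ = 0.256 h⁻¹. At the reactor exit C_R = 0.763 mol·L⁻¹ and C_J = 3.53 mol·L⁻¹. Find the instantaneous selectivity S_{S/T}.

19.2

S_{S/T} = r_S/r_T = (k₁·C_R^1.5·C_J^0.5)/(k₂·C_R) = (k₁/k₂)·C_R^0.5·C_J^0.5.
= (2.99×0.7630^1.5×3.530^0.5) / (0.256×0.7630) = 3.744/0.1953 = 19.2.
Since the desired path is higher order in R, keeping C_R high (PFR or concentrated feed) favours S.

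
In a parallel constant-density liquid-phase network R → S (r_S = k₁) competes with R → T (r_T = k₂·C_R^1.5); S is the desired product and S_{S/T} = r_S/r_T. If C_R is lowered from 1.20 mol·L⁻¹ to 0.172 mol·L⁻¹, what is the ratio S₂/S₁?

18.4

S_{S/T} = (k₁/k₂)·C_R^-1.5, so S₂/S₁ = (C_{R,2}/C_{R,1})^-1.5.
= (0.172/1.20)^(-1.5) = (0.1433)^(-1.5) = 18.4.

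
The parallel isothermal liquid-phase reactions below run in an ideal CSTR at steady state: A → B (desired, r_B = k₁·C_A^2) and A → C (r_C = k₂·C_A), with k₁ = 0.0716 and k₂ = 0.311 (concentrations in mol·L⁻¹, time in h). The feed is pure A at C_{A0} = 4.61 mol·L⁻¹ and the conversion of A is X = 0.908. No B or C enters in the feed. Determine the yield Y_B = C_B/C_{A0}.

0.0808

Exit C_A = C_{A0}(1−X) = 4.61×0.0920 = 0.4241 mol·L⁻¹.
In a CSTR the entire volume is at exit conditions, so r_B = 0.0716×0.4241^2 = 0.01288 and r_C = 0.311×0.4241 = 0.1319.
Fraction of consumed A going to B: r_B/(r_B+r_C) = 0.08896.
C_B = 0.08896·C_{A0}·X = 0.08896×4.61×0.908 = 0.372 mol·L⁻¹; Y_B = C_B/C_{A0} = 0.0808.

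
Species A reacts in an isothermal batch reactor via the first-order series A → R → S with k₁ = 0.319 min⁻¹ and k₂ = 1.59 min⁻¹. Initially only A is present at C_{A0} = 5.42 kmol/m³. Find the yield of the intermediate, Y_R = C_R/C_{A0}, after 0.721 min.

The intermediate concentration in a first-order A→B→C sequence is C_R = k₁C_{A0}(e^(−k₁t) − e^(−k₂t))/(k₂−k₁).
e^(−k₁t) = e^(−0.319×0.721) = e^(−0.2300) = 0.7945; e^(−k₂t) = e^(−1.146) = 0.3178.
C_R = 0.319×5.42/(1.59−0.319) × (0.7945−0.3178) = 1.360×0.4768 = 0.6485 kmol/m³.
Y_R = C_R/C_{A0} = 0.6485/5.42 = 0.120.

0.120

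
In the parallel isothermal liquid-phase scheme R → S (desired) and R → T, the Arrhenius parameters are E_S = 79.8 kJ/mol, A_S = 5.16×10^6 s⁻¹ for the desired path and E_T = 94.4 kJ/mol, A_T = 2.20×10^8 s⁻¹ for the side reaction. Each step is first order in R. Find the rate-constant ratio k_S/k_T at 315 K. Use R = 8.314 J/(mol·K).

With equal orders, S_{S/T} = k_S/k_T = (A_S/A_T)·exp[(E_T−E_S)/(RT)].
(E_T−E_S)/(RT) = (94.4−79.8)×10³/(8.314×315) = 14600/2619 = 5.575.
k_S/k_T = (5.16×10^6/2.20×10^8)·exp(5.575) = 0.02345 × 263.7 = 6.19.

6.19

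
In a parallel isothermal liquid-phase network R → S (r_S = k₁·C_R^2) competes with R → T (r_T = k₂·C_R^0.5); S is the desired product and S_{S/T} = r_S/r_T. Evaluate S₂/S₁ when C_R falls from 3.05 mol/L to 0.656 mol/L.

0.0997

S_{S/T} = (k₁/k₂)·C_R^1.5, so S₂/S₁ = (C_{R,2}/C_{R,1})^1.5.
= (0.656/3.05)^1.5 = (0.2151)^1.5 = 0.0997.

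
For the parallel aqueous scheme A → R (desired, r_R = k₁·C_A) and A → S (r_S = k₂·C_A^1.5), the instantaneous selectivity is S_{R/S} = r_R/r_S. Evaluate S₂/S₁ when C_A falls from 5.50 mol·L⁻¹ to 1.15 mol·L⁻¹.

2.19

S_{R/S} = (k₁/k₂)·C_A^-0.5, so S₂/S₁ = (C_{A,2}/C_{A,1})^-0.5.
= (1.15/5.50)^(-0.5) = (0.2091)^(-0.5) = 2.19.
Selectivity toward R rises as C_A falls — low-concentration operation is favoured.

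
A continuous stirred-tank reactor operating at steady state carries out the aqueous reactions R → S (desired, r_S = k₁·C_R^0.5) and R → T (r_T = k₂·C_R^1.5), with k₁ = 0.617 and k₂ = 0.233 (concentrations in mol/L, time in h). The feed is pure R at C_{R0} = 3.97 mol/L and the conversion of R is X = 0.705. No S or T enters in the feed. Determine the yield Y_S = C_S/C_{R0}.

0.489

Exit C_R = C_{R0}(1−X) = 3.97×0.295 = 1.171 mol/L.
In a CSTR the entire volume is at exit conditions, so r_S = 0.617×1.171^0.5 = 0.6677 and r_T = 0.233×1.171^1.5 = 0.2953.
Fraction of consumed R going to S: r_S/(r_S+r_T) = 0.6934.
C_S = 0.6934·C_{R0}·X = 0.6934×3.97×0.705 = 1.94 mol/L; Y_S = C_S/C_{R0} = 0.489.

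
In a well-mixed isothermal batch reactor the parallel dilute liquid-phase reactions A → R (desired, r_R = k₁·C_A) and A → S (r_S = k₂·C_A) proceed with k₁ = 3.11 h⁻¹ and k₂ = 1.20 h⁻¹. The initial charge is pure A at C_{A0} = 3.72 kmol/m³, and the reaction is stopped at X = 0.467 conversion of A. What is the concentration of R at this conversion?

1.25 kmol/m³

C_A = C_{A0}(1−X) = 1.983 kmol/m³.
Both paths are first order in A, so the instantaneous fraction to R is constant: dC_R/d(−C_A) = k₁/(k₁+k₂) = 0.7216.
C_R = 0.7216·(C_{A0}−C_A) = 0.7216×1.737 = 1.25 kmol/m³.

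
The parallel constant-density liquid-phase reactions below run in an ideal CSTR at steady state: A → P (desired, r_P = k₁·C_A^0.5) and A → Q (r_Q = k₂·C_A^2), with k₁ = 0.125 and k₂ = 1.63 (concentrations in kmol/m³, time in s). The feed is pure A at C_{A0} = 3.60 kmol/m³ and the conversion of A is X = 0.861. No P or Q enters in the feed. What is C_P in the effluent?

0.552 kmol/m³

Exit C_A = C_{A0}(1−X) = 3.60×0.139 = 0.5004 kmol/m³.
In a CSTR the entire volume is at exit conditions, so r_P = 0.125×0.5004^0.5 = 0.08842 and r_Q = 1.63×0.5004^2 = 0.4082.
Fraction of consumed A going to P: r_P/(r_P+r_Q) = 0.1781.
C_P = 0.1781·C_{A0}·X = 0.1781×3.60×0.861 = 0.552 kmol/m³.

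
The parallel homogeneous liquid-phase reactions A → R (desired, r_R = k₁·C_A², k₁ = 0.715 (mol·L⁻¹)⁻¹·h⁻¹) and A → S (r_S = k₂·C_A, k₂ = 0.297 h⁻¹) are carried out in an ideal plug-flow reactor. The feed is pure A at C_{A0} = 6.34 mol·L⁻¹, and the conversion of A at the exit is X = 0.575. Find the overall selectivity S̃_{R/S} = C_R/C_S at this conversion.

10.3

C_A = C_{A0}(1−X) = 2.695 mol·L⁻¹.
Along a PFR/batch, dC_S/dC_A = −r_S/(r_R+r_S) = −k₂/(k₂+k₁·C_A).
Integrating from C_{A0} to C_A: C_S = (0.297/0.715)·ln[(0.297+0.715·6.34)/(0.297+0.715·2.69)] = 0.4154·ln(4.830/2.224) = 0.3222 mol·L⁻¹.
Then C_R = (C_{A0}−C_A) − C_S = 3.645 − 0.3222 = 3.323 mol·L⁻¹.
S̃_{R/S} = C_R/C_S = 3.323/0.3222 = 10.3.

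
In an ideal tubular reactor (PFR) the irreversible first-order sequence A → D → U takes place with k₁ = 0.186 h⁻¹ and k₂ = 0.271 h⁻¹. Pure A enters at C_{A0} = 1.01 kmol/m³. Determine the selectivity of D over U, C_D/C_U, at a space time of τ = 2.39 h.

2.55

For first-order series with pure A initially, C_D(τ) = k₁C_{A0}/(k₂−k₁)·(e^(−k₁τ) − e^(−k₂τ)).
e^(−k₁τ) = e^(−0.186×2.39) = e^(−0.4445) = 0.6411; e^(−k₂τ) = e^(−0.6477) = 0.5233.
C_D = 0.186×1.01/(0.271−0.186) × (0.6411−0.5233) = 2.210×0.1179 = 0.2605 kmol/m³.
C_A = C_{A0}e^(−k₁τ) = 0.6475 kmol/m³, so C_U = C_{A0}−C_A−C_D = 0.1020 kmol/m³; C_D/C_U = 2.55.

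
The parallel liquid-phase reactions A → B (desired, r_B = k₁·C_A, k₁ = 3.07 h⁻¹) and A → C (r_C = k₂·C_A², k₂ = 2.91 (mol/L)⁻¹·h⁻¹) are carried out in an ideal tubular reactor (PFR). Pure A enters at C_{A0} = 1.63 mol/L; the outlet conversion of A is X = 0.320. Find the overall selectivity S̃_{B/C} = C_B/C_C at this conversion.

C_A = C_{A0}(1−X) = 1.108 mol/L.
Along a PFR/batch, dC_B/dC_A = −r_B/(r_B+r_C) = −k₁/(k₁+k₂·C_A).
Integrating from C_{A0} to C_A: C_B = (3.07/2.91)·ln[(3.07+2.91·1.63)/(3.07+2.91·1.11)] = 1.055·ln(7.813/6.295) = 0.2279 mol/L.
C_C = (C_{A0}−C_A)−C_B = 0.2937 mol/L; S̃_{B/C} = 0.2279/0.2937 = 0.776.

0.776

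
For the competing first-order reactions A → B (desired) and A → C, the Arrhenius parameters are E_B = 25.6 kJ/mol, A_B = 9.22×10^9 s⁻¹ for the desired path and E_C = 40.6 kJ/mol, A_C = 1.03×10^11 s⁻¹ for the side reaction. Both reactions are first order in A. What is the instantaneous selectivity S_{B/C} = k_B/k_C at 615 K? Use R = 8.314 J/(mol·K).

1.68

k_B/k_C = (A_B/A_C)·exp[−(E_B−E_C)/(RT)] = (A_B/A_C)·exp[(E_C−E_B)/(RT)].
(E_C−E_B)/(RT) = (40.6−25.6)×10³/(8.314×615) = 15000/5113 = 2.934.
k_B/k_C = (9.22×10^9/1.03×10^11)·exp(2.934) = 0.08951 × 18.80 = 1.68.
Since E_B < E_C, lowering the temperature improves selectivity toward B.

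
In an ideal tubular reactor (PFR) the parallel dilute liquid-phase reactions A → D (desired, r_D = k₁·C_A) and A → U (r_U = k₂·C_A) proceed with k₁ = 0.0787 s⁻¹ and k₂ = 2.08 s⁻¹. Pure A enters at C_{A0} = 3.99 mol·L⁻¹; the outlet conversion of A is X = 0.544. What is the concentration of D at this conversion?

C_A = C_{A0}(1−X) = 1.819 mol·L⁻¹.
Both paths are first order in A, so the instantaneous fraction to D is constant: dC_D/d(−C_A) = k₁/(k₁+k₂) = 0.03646.
C_D = 0.03646·(C_{A0}−C_A) = 0.03646×2.171 = 0.0791 mol·L⁻¹.

0.0791 mol·L⁻¹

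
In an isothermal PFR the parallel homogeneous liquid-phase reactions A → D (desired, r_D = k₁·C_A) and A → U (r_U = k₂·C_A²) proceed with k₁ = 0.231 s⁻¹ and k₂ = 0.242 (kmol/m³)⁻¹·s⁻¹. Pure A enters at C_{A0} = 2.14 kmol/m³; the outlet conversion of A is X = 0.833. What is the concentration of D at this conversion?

C_A = C_{A0}(1−X) = 0.3574 kmol/m³.
Along a PFR/batch, dC_D/dC_A = −r_D/(r_D+r_U) = −k₁/(k₁+k₂·C_A).
Integrating from C_{A0} to C_A: C_D = (0.231/0.242)·ln[(0.231+0.242·2.14)/(0.231+0.242·0.357)] = 0.9545·ln(0.7489/0.3175) = 0.8191 kmol/m³.

0.819 kmol/m³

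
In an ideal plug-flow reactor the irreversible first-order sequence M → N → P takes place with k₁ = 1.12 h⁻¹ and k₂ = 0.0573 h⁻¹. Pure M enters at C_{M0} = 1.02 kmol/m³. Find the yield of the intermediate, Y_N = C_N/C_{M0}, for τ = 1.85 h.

0.815

The intermediate concentration in a first-order A→B→C sequence is C_N = k₁C_{M0}(e^(−k₁τ) − e^(−k₂τ))/(k₂−k₁).
e^(−k₁τ) = e^(−1.12×1.85) = e^(−2.072) = 0.1259; e^(−k₂τ) = e^(−0.1060) = 0.8994.
C_N = 1.12×1.02/(0.0573−1.12) × (0.1259−0.8994) = (-1.075)×(-0.7735) = 0.8315 kmol/m³.
Y_N = C_N/C_{M0} = 0.8315/1.02 = 0.815.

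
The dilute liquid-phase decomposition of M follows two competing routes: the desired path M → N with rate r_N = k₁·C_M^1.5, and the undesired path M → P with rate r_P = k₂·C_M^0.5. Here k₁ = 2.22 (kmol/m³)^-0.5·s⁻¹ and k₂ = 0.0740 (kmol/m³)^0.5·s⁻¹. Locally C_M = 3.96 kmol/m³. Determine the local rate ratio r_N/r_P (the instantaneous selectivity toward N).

119

S_{N/P} = r_N/r_P = (k₁·C_M^1.5)/(k₂·C_M^0.5) = (k₁/k₂)·C_M.
= (2.22×3.960^1.5) / (0.0740×3.960^0.5) = 17.49/0.1473 = 119.
Since the desired path is higher order in M, keeping C_M high (PFR or concentrated feed) favours N.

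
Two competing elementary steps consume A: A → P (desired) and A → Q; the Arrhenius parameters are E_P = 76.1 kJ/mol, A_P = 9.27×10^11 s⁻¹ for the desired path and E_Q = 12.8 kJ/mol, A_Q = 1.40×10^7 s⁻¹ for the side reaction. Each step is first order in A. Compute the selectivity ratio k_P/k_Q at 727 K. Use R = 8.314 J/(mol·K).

1.87

k_P/k_Q = (A_P/A_Q)·exp[−(E_P−E_Q)/(RT)] = (A_P/A_Q)·exp[(E_Q−E_P)/(RT)].
(E_Q−E_P)/(RT) = (12.8−76.1)×10³/(8.314×727) = -63300/6044 = -10.47.
k_P/k_Q = (9.27×10^11/1.40×10^7)·exp(-10.47) = 66214 × 2.830×10^-5 = 1.87.
Since E_P > E_Q, raising the temperature improves selectivity toward P.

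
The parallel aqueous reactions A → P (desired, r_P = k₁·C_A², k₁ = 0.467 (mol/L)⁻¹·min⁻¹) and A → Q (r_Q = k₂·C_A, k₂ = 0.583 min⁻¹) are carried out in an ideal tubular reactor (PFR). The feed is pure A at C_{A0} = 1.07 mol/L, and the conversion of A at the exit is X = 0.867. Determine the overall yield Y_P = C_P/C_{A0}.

0.271

C_A = C_{A0}(1−X) = 0.1423 mol/L.
Along a PFR/batch, dC_Q/dC_A = −r_Q/(r_P+r_Q) = −k₂/(k₂+k₁·C_A).
Integrating from C_{A0} to C_A: C_Q = (0.583/0.467)·ln[(0.583+0.467·1.07)/(0.583+0.467·0.142)] = 1.248·ln(1.083/0.6495) = 0.6380 mol/L.
Then C_P = (C_{A0}−C_A) − C_Q = 0.9277 − 0.6380 = 0.2897 mol/L.
Y_P = C_P/C_{A0} = 0.2897/1.07 = 0.271.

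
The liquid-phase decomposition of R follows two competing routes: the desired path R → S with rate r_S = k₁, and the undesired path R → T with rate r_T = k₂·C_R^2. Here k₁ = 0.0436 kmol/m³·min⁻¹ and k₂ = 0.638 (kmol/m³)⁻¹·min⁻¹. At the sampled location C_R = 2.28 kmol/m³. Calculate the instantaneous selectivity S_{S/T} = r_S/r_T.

0.0131

S_{S/T} = r_S/r_T = (k₁)/(k₂·C_R^2) = (k₁/k₂)·C_R^-2.
= (0.0436) / (0.638×2.280^2) = 0.04360/3.317 = 0.0131.
The undesired path is higher order in R, so low C_R (CSTR or dilute feed) favours S.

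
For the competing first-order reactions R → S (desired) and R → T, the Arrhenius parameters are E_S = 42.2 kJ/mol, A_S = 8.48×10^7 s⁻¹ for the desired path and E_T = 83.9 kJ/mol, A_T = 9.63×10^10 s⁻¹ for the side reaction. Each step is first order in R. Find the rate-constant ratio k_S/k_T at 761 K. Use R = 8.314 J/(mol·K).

0.641

With equal orders, S_{S/T} = k_S/k_T = (A_S/A_T)·exp[(E_T−E_S)/(RT)].
(E_T−E_S)/(RT) = (83.9−42.2)×10³/(8.314×761) = 41700/6327 = 6.591.
k_S/k_T = (8.48×10^7/9.63×10^10)·exp(6.591) = 8.806×10^-4 × 728.4 = 0.641.
Since E_S < E_T, lowering the temperature improves selectivity toward S.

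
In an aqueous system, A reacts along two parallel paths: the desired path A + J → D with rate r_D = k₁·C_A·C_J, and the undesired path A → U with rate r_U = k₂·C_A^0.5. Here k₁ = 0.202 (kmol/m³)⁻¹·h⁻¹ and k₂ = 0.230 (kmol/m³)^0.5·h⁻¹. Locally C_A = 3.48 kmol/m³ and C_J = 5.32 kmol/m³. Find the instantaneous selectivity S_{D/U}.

8.72

S_{D/U} = r_D/r_U = (k₁·C_A·C_J)/(k₂·C_A^0.5) = (k₁/k₂)·C_A^0.5·C_J.
= (0.202×3.480×5.320) / (0.230×3.480^0.5) = 3.740/0.4291 = 8.72.
Since the desired path is higher order in A, keeping C_A high (PFR or concentrated feed) favours D.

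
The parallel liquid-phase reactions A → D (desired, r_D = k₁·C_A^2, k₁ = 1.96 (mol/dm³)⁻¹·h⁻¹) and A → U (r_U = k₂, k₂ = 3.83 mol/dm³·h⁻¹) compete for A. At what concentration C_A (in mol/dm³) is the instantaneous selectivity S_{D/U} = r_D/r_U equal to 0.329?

S_{D/U} = (k₁/k₂)·C_A^2 ⇒ C_A = (S·k₂/k₁)^(0.5).
= (0.329×3.83/1.96)^(0.5) = (0.6429)^(0.5) = 0.802 mol/dm³.

0.802 mol/dm³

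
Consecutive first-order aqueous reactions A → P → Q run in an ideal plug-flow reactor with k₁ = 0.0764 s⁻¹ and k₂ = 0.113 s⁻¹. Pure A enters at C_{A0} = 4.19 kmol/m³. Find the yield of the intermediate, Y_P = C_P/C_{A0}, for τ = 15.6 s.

For first-order series with pure A initially, C_P(τ) = k₁C_{A0}/(k₂−k₁)·(e^(−k₁τ) − e^(−k₂τ)).
e^(−k₁τ) = e^(−0.0764×15.6) = e^(−1.192) = 0.3037; e^(−k₂τ) = e^(−1.763) = 0.1716.
C_P = 0.0764×4.19/(0.113−0.0764) × (0.3037−0.1716) = 8.746×0.1321 = 1.155 kmol/m³.
Y_P = C_P/C_{A0} = 1.155/4.19 = 0.276.

0.276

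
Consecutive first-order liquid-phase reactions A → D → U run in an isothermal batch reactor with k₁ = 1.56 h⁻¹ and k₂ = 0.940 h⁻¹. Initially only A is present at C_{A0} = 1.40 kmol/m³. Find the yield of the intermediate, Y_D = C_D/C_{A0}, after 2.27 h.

0.225

Solving the coupled first-order balances gives C_D(t) = [k₁/(k₂−k₁)]·C_{A0}·(e^(−k₁t) − e^(−k₂t)).
e^(−k₁t) = e^(−1.56×2.27) = e^(−3.541) = 0.02898; e^(−k₂t) = e^(−2.134) = 0.1184.
C_D = 1.56×1.40/(0.940−1.56) × (0.02898−0.1184) = (-3.523)×(-0.08941) = 0.3149 kmol/m³.
Y_D = C_D/C_{A0} = 0.3149/1.40 = 0.225.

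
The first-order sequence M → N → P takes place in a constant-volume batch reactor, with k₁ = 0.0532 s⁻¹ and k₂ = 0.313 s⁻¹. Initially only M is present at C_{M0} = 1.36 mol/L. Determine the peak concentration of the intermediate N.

0.161 mol/L

For a first-order series the maximum intermediate yield is C_{N,max}/C_{M0} = (k₁/k₂)^[k₂/(k₂−k₁)].
= (0.0532/0.313)^(0.313/(0.313−0.0532)) = (0.1700)^(1.205) = 0.1182.
C_{N,max} = 0.1182×1.36 = 0.161 mol/L.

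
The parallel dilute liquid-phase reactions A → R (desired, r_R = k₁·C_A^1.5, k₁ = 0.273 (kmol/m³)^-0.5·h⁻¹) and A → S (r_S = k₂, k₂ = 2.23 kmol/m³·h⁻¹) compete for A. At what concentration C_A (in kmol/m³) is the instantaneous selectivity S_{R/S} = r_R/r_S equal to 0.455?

2.40 kmol/m³

S_{R/S} = (k₁/k₂)·C_A^1.5 ⇒ C_A = (S·k₂/k₁)^(1/1.5).
= (0.455×2.23/0.273)^(0.6667) = (3.717)^(0.6667) = 2.40 kmol/m³.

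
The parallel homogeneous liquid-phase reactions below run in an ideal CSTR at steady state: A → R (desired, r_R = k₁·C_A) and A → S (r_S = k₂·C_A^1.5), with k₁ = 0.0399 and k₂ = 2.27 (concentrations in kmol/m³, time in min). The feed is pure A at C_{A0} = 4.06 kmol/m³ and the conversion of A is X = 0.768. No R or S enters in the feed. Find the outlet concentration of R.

0.0555 kmol/m³

Exit C_A = C_{A0}(1−X) = 4.06×0.232 = 0.9419 kmol/m³.
A CSTR operates uniformly at the exit composition, giving r_R = 0.03758 and r_S = 2.075 (each k·C_A^n at C_A = 0.9419).
Fraction of consumed A going to R: r_R/(r_R+r_S) = 0.01779.
C_R = 0.01779·C_{A0}·X = 0.01779×4.06×0.768 = 0.0555 kmol/m³.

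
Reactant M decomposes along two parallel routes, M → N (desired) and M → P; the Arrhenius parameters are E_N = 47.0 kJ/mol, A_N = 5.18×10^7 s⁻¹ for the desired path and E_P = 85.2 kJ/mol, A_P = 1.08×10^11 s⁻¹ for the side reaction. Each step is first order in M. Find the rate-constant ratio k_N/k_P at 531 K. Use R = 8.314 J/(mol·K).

2.75

Since both paths have the same order in M, the concentration cancels and S_{N/P} = k_N/k_P = (A_N/A_P)·exp[(E_P−E_N)/(RT)].
(E_P−E_N)/(RT) = (85.2−47.0)×10³/(8.314×531) = 38200/4415 = 8.653.
k_N/k_P = (5.18×10^7/1.08×10^11)·exp(8.653) = 4.796×10^-4 × 5726 = 2.75.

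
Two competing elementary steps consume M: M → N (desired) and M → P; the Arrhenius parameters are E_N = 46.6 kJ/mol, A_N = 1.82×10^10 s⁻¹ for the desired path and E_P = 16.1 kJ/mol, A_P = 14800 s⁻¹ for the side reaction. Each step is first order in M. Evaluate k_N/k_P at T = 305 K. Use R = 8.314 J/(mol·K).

k_N/k_P = (A_N/A_P)·exp[−(E_N−E_P)/(RT)] = (A_N/A_P)·exp[(E_P−E_N)/(RT)].
(E_P−E_N)/(RT) = (16.1−46.6)×10³/(8.314×305) = -30500/2536 = -12.03.
k_N/k_P = (1.82×10^10/14800)·exp(-12.03) = 1.230×10^6 × 5.975×10^-6 = 7.35.
Since E_N > E_P, raising the temperature improves selectivity toward N.

7.35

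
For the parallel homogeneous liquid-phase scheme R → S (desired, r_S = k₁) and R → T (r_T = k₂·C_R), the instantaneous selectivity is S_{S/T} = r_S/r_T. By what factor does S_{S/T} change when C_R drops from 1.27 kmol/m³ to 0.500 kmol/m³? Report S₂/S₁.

2.54

S_{S/T} = (k₁/k₂)·C_R⁻¹, so S₂/S₁ = (C_{R,2}/C_{R,1})⁻¹.
= 1.27/0.500 = 2.54.
Selectivity toward S rises as C_R falls — low-concentration operation is favoured.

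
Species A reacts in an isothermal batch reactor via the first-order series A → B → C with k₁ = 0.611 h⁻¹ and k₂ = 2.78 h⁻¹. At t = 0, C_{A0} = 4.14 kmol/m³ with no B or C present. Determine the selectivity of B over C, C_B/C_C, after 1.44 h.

0.236

The intermediate concentration in a first-order A→B→C sequence is C_B = k₁C_{A0}(e^(−k₁t) − e^(−k₂t))/(k₂−k₁).
e^(−k₁t) = e^(−0.611×1.44) = e^(−0.8798) = 0.4148; e^(−k₂t) = e^(−4.003) = 0.01826.
C_B = 0.611×4.14/(2.78−0.611) × (0.4148−0.01826) = 1.166×0.3966 = 0.4625 kmol/m³.
C_A = C_{A0}e^(−k₁t) = 1.717 kmol/m³, so C_C = C_{A0}−C_A−C_B = 1.960 kmol/m³; C_B/C_C = 0.236.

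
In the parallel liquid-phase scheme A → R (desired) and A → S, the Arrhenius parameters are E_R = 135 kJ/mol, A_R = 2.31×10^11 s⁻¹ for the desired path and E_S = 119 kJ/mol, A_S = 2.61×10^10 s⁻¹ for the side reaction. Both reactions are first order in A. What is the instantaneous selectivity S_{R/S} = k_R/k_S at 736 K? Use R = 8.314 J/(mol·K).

k_R/k_S = (A_R/A_S)·exp[−(E_R−E_S)/(RT)] = (A_R/A_S)·exp[(E_S−E_R)/(RT)].
(E_S−E_R)/(RT) = (119−135)×10³/(8.314×736) = -16000/6119 = -2.615.
k_R/k_S = (2.31×10^11/2.61×10^10)·exp(-2.615) = 8.851 × 0.07319 = 0.648.
Since E_R > E_S, raising the temperature improves selectivity toward R.

0.648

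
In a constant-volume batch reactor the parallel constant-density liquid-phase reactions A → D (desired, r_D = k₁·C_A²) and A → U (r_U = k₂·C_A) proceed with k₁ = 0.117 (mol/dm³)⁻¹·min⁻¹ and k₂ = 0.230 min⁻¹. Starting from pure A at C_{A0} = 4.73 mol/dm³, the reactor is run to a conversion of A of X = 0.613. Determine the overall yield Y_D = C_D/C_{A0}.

C_A = C_{A0}(1−X) = 1.831 mol/dm³.
Along a PFR/batch, dC_U/dC_A = −r_U/(r_D+r_U) = −k₂/(k₂+k₁·C_A).
Integrating from C_{A0} to C_A: C_U = (0.230/0.117)·ln[(0.230+0.117·4.73)/(0.230+0.117·1.83)] = 1.966·ln(0.7834/0.4442) = 1.115 mol/dm³.
Then C_D = (C_{A0}−C_A) − C_U = 2.899 − 1.115 = 1.784 mol/dm³.
Y_D = C_D/C_{A0} = 1.784/4.73 = 0.377.

0.377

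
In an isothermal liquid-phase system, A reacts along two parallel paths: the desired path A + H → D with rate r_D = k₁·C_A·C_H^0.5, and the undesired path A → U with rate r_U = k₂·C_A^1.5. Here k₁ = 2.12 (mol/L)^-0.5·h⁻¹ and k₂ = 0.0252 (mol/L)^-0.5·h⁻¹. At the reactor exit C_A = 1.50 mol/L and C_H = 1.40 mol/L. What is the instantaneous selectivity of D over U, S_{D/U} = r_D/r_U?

S_{D/U} = r_D/r_U = (k₁·C_A·C_H^0.5)/(k₂·C_A^1.5) = (k₁/k₂)·C_A^-0.5·C_H^0.5.
= (2.12×1.500×1.400^0.5) / (0.0252×1.500^1.5) = 3.763/0.04630 = 81.3.
The undesired path is higher order in A, so low C_A (CSTR or dilute feed) favours D.

81.3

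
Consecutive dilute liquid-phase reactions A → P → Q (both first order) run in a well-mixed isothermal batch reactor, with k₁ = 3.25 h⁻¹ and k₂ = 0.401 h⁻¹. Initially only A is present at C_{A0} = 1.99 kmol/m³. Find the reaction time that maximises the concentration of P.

For first-order series the maximum of C_P occurs at t_opt = ln(k₂/k₁)/(k₂−k₁).
= ln(0.401/3.25)/(0.401−3.25) = ln(0.1234)/-2.849 = -2.092/-2.849 = 0.734 h.

0.734 h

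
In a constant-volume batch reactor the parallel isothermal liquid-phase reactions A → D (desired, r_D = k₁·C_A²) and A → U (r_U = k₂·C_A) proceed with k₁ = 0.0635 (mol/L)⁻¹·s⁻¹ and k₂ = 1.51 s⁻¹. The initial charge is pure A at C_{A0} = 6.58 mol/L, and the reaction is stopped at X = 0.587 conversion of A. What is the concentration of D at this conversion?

0.627 mol/L

C_A = C_{A0}(1−X) = 2.718 mol/L.
Along a PFR/batch, dC_U/dC_A = −r_U/(r_D+r_U) = −k₂/(k₂+k₁·C_A).
Integrating from C_{A0} to C_A: C_U = (1.51/0.0635)·ln[(1.51+0.0635·6.58)/(1.51+0.0635·2.72)] = 23.78·ln(1.928/1.683) = 3.236 mol/L.
Then C_D = (C_{A0}−C_A) − C_U = 3.862 − 3.236 = 0.6266 mol/L.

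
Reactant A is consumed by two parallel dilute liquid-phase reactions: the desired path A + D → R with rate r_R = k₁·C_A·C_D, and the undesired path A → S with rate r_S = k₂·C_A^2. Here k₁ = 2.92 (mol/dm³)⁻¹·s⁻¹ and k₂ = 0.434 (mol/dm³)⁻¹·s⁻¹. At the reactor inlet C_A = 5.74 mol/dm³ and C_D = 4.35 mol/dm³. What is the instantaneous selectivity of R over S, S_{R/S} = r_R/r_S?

S_{R/S} = r_R/r_S = (k₁·C_A·C_D)/(k₂·C_A^2) = (k₁/k₂)·C_A⁻¹·C_D.
= (2.92×5.740×4.350) / (0.434×5.740^2) = 72.91/14.30 = 5.10.

5.10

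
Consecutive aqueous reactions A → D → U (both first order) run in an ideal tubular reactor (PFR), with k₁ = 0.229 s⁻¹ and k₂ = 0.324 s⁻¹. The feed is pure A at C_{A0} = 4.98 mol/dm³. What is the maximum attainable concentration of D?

1.52 mol/dm³

At the optimum, C_{D,max}/C_{A0} = (k₁/k₂)^[k₂/(k₂−k₁)].
= (0.229/0.324)^(0.324/(0.324−0.229)) = (0.7068)^(3.411) = 0.3062.
C_{D,max} = 0.3062×4.98 = 1.52 mol/dm³.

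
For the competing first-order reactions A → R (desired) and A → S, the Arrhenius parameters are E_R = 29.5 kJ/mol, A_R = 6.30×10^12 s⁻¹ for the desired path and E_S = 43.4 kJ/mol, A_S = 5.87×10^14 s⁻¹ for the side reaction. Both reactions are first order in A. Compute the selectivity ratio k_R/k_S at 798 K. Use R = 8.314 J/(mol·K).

Since both paths have the same order in A, the concentration cancels and S_{R/S} = k_R/k_S = (A_R/A_S)·exp[(E_S−E_R)/(RT)].
(E_S−E_R)/(RT) = (43.4−29.5)×10³/(8.314×798) = 13900/6635 = 2.095.
k_R/k_S = (6.30×10^12/5.87×10^14)·exp(2.095) = 0.01073 × 8.126 = 0.0872.
Since E_R < E_S, lowering the temperature improves selectivity toward R.

0.0872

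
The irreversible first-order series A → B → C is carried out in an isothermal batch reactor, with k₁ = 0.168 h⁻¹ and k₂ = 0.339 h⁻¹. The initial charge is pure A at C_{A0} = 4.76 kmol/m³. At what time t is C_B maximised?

4.11 h

Setting dC_B/dt = 0 gives t_opt = ln(k₂/k₁)/(k₂−k₁).
= ln(0.339/0.168)/(0.339−0.168) = ln(2.018)/0.1710 = 0.7020/0.1710 = 4.11 h.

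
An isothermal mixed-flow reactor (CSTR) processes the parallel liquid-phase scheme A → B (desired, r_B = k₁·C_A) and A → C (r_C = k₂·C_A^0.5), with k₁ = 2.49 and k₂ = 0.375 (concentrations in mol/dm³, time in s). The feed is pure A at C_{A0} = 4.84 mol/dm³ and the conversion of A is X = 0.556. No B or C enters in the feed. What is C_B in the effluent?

Exit C_A = C_{A0}(1−X) = 4.84×0.444 = 2.149 mol/dm³.
In a CSTR the entire volume is at exit conditions, so r_B = 2.49×2.149 = 5.351 and r_C = 0.375×2.149^0.5 = 0.5497.
Fraction of consumed A going to B: r_B/(r_B+r_C) = 0.9068.
C_B = 0.9068·C_{A0}·X = 0.9068×4.84×0.556 = 2.44 mol/dm³.

2.44 mol/dm³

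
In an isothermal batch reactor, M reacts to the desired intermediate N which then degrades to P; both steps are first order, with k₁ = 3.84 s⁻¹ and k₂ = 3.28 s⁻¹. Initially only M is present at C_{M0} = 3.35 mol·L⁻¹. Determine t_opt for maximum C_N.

0.281 s

For first-order series the maximum of C_N occurs at t_opt = ln(k₂/k₁)/(k₂−k₁).
= ln(3.28/3.84)/(3.28−3.84) = ln(0.8542)/-0.5600 = -0.1576/-0.5600 = 0.281 s.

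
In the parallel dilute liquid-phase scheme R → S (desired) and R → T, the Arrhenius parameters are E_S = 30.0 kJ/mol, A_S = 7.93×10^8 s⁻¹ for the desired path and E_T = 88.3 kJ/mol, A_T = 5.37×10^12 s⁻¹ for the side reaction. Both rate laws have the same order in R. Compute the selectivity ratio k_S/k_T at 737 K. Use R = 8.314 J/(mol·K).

2.00

Since both paths have the same order in R, the concentration cancels and S_{S/T} = k_S/k_T = (A_S/A_T)·exp[(E_T−E_S)/(RT)].
(E_T−E_S)/(RT) = (88.3−30.0)×10³/(8.314×737) = 58300/6127 = 9.515.
k_S/k_T = (7.93×10^8/5.37×10^12)·exp(9.515) = 1.477×10^-4 × 13556 = 2.00.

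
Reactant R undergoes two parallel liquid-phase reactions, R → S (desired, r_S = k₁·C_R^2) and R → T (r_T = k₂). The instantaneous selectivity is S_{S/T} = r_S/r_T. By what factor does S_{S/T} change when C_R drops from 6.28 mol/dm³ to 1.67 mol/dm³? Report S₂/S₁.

S_{S/T} = (k₁/k₂)·C_R^2, so S₂/S₁ = (C_{R,2}/C_{R,1})^2.
= (1.67/6.28)^2 = (0.2659)^2 = 0.0707.
Selectivity toward S falls as C_R falls — high-concentration operation is favoured.

0.0707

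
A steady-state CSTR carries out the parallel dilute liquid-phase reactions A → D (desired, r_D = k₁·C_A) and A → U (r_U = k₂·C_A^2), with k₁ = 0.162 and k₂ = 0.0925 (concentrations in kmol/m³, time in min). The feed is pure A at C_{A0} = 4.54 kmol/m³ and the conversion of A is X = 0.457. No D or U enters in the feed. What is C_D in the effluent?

0.862 kmol/m³

Exit C_A = C_{A0}(1−X) = 4.54×0.543 = 2.465 kmol/m³.
Rates in a CSTR are evaluated at the outlet concentration: r_D = 0.162×2.465 = 0.3994, r_U = 0.0925×2.465^2 = 0.5622.
Fraction of consumed A going to D: r_D/(r_D+r_U) = 0.4153.
C_D = 0.4153·C_{A0}·X = 0.4153×4.54×0.457 = 0.862 kmol/m³.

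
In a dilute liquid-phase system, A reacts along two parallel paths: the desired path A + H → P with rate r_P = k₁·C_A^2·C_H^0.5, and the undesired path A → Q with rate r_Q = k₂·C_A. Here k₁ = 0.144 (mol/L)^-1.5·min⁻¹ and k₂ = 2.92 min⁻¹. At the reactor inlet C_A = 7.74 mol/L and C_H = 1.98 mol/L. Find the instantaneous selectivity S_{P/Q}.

S_{P/Q} = r_P/r_Q = (k₁·C_A^2·C_H^0.5)/(k₂·C_A) = (k₁/k₂)·C_A·C_H^0.5.
= (0.144×7.740^2×1.980^0.5) / (2.92×7.740) = 12.14/22.60 = 0.537.
Since the desired path is higher order in A, keeping C_A high (PFR or concentrated feed) favours P.

0.537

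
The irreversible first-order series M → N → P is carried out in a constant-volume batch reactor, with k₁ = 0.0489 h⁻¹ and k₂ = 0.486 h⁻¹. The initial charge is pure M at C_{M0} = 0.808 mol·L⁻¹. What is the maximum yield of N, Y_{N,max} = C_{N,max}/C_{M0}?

For a first-order series the maximum intermediate yield is C_{N,max}/C_{M0} = (k₁/k₂)^[k₂/(k₂−k₁)].
= (0.0489/0.486)^(0.486/(0.486−0.0489)) = (0.1006)^(1.112) = 0.07782.

0.0778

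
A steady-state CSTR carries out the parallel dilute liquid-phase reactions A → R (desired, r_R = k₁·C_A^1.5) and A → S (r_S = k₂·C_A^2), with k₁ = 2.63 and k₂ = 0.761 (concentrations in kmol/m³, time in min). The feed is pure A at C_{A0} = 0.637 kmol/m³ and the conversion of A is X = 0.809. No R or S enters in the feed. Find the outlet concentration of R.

0.468 kmol/m³

Exit C_A = C_{A0}(1−X) = 0.637×0.191 = 0.1217 kmol/m³.
In a CSTR the entire volume is at exit conditions, so r_R = 2.63×0.1217^1.5 = 0.1116 and r_S = 0.761×0.1217^2 = 0.01126.
Fraction of consumed A going to R: r_R/(r_R+r_S) = 0.9083.
C_R = 0.9083·C_{A0}·X = 0.9083×0.637×0.809 = 0.468 kmol/m³.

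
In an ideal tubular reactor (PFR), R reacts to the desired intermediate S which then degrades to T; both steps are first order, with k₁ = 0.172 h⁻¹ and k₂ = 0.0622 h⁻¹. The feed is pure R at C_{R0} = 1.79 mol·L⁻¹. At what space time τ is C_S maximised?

The intermediate peaks when r₁ = r₂, i.e. k₁e^(−k₁τ) = k₂e^(−k₂τ), giving τ_opt = ln(k₂/k₁)/(k₂−k₁).
= ln(0.0622/0.172)/(0.0622−0.172) = ln(0.3616)/-0.1098 = -1.017/-0.1098 = 9.26 h.

9.26 h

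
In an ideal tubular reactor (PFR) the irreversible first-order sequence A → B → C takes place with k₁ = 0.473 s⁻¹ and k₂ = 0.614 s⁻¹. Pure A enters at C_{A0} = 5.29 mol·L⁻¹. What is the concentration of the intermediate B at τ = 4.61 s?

The intermediate concentration in a first-order A→B→C sequence is C_B = k₁C_{A0}(e^(−k₁τ) − e^(−k₂τ))/(k₂−k₁).
e^(−k₁τ) = e^(−0.473×4.61) = e^(−2.181) = 0.1130; e^(−k₂τ) = e^(−2.831) = 0.05898.
C_B = 0.473×5.29/(0.614−0.473) × (0.1130−0.05898) = 17.75×0.05400 = 0.9583 mol·L⁻¹.

0.958 mol·L⁻¹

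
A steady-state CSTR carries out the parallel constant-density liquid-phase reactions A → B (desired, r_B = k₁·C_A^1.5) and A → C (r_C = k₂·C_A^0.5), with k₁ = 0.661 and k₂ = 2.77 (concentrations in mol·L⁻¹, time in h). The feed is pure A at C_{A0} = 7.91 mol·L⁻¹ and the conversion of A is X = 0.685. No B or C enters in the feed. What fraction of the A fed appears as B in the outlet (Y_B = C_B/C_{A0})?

0.255

Exit C_A = C_{A0}(1−X) = 7.91×0.315 = 2.492 mol·L⁻¹.
Rates in a CSTR are evaluated at the outlet concentration: r_B = 0.661×2.492^1.5 = 2.600, r_C = 2.77×2.492^0.5 = 4.372.
Fraction of consumed A going to B: r_B/(r_B+r_C) = 0.3729.
C_B = 0.3729·C_{A0}·X = 0.3729×7.91×0.685 = 2.02 mol·L⁻¹; Y_B = C_B/C_{A0} = 0.255.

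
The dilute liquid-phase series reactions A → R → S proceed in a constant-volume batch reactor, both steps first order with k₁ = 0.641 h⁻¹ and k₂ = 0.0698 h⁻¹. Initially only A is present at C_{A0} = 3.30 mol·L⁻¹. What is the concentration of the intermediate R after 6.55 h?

The intermediate concentration in a first-order A→B→C sequence is C_R = k₁C_{A0}(e^(−k₁t) − e^(−k₂t))/(k₂−k₁).
e^(−k₁t) = e^(−0.641×6.55) = e^(−4.199) = 0.01502; e^(−k₂t) = e^(−0.4572) = 0.6331.
C_R = 0.641×3.30/(0.0698−0.641) × (0.01502−0.6331) = (-3.703)×(-0.6180) = 2.289 mol·L⁻¹.

2.29 mol·L⁻¹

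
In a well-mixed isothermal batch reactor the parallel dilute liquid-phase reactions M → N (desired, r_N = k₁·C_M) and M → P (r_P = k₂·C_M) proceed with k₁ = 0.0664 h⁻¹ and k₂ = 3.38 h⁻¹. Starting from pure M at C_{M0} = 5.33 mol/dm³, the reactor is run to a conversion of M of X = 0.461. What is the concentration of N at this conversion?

0.0473 mol/dm³

C_M = C_{M0}(1−X) = 2.873 mol/dm³.
Both paths are first order in M, so the instantaneous fraction to N is constant: dC_N/d(−C_M) = k₁/(k₁+k₂) = 0.01927.
C_N = 0.01927·(C_{M0}−C_M) = 0.01927×2.457 = 0.0473 mol/dm³.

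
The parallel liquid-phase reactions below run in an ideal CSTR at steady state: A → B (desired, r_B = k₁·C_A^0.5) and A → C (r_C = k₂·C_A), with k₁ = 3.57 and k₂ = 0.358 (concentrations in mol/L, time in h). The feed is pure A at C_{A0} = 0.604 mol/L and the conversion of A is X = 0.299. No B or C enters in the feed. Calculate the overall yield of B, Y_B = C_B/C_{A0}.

0.281

Exit C_A = C_{A0}(1−X) = 0.604×0.701 = 0.4234 mol/L.
Rates in a CSTR are evaluated at the outlet concentration: r_B = 3.57×0.4234^0.5 = 2.323, r_C = 0.358×0.4234 = 0.1516.
Fraction of consumed A going to B: r_B/(r_B+r_C) = 0.9387.
C_B = 0.9387·C_{A0}·X = 0.9387×0.604×0.299 = 0.170 mol/L; Y_B = C_B/C_{A0} = 0.281.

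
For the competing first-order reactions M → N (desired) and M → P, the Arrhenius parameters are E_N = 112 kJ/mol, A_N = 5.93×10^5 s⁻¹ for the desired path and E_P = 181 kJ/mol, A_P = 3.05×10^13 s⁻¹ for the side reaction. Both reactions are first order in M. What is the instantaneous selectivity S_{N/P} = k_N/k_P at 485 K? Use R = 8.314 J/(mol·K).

0.525

Since both paths have the same order in M, the concentration cancels and S_{N/P} = k_N/k_P = (A_N/A_P)·exp[(E_P−E_N)/(RT)].
(E_P−E_N)/(RT) = (181−112)×10³/(8.314×485) = 69000/4032 = 17.11.
k_N/k_P = (5.93×10^5/3.05×10^13)·exp(17.11) = 1.944×10^-8 × 2.701×10^7 = 0.525.
Since E_N < E_P, lowering the temperature improves selectivity toward N.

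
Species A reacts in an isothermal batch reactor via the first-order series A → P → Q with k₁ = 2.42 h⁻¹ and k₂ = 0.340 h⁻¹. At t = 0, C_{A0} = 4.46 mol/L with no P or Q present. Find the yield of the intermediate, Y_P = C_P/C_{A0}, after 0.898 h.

0.725

For first-order series with pure A initially, C_P(t) = k₁C_{A0}/(k₂−k₁)·(e^(−k₁t) − e^(−k₂t)).
e^(−k₁t) = e^(−2.42×0.898) = e^(−2.173) = 0.1138; e^(−k₂t) = e^(−0.3053) = 0.7369.
C_P = 2.42×4.46/(0.340−2.42) × (0.1138−0.7369) = (-5.189)×(-0.6231) = 3.233 mol/L.
Y_P = C_P/C_{A0} = 3.233/4.46 = 0.725.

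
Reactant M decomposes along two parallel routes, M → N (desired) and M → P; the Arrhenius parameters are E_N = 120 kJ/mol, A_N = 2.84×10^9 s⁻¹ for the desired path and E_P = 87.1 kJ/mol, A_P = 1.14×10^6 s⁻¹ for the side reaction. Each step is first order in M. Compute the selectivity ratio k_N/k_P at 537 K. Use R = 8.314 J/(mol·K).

1.57

k_N/k_P = (A_N/A_P)·exp[−(E_N−E_P)/(RT)] = (A_N/A_P)·exp[(E_P−E_N)/(RT)].
(E_P−E_N)/(RT) = (87.1−120)×10³/(8.314×537) = -32900/4465 = -7.369.
k_N/k_P = (2.84×10^9/1.14×10^6)·exp(-7.369) = 2491 × 6.305×10^-4 = 1.57.
Since E_N > E_P, raising the temperature improves selectivity toward N.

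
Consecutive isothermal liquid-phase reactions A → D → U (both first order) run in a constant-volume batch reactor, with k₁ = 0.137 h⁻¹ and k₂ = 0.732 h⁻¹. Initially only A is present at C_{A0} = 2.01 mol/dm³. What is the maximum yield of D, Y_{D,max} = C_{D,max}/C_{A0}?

At the optimum, C_{D,max}/C_{A0} = (k₁/k₂)^[k₂/(k₂−k₁)].
= (0.137/0.732)^(0.732/(0.732−0.137)) = (0.1872)^(1.230) = 0.1272.

0.127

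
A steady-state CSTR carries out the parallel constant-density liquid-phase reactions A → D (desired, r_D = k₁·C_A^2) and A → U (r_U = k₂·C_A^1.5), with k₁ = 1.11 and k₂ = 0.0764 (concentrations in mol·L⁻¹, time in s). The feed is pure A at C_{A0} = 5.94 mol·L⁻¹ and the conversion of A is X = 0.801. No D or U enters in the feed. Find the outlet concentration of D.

Exit C_A = C_{A0}(1−X) = 5.94×0.199 = 1.182 mol·L⁻¹.
In a CSTR the entire volume is at exit conditions, so r_D = 1.11×1.182^2 = 1.551 and r_U = 0.0764×1.182^1.5 = 0.09819.
Fraction of consumed A going to D: r_D/(r_D+r_U) = 0.9405.
C_D = 0.9405·C_{A0}·X = 0.9405×5.94×0.801 = 4.47 mol·L⁻¹.

4.47 mol·L⁻¹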